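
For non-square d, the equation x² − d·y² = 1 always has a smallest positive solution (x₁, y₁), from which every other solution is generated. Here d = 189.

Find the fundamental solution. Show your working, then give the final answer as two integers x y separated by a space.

√189 → a₀=13, period (1,2,1,26); ℓ=4 even so k=3
a_0=13:  p_0=13·1+0=13,  q_0=13·0+1=1
…
a_2=2:  p_2=2·14+13=41,  q_2=2·1+1=3
a_3=1:  p_3=1·41+14=55,  q_3=1·3+1=4
fundamental: x₁=55, y₁=4  (since 3025 − 189·16 = 1)

55 4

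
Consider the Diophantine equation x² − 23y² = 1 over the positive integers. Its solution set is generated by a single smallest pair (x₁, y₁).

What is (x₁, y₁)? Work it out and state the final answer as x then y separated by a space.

√23 = [4; 1,3,1,8, …], period ℓ=4 (even) → k=3
step 0: (4, 1)  from 4·(1,0) + (0,1)
…
step 2: (19, 4)  from 3·(5,1) + (4,1)
step 3: (24, 5)  from 1·(19,4) + (5,1)
fundamental: x₁=24, y₁=5  (since 576 − 23·25 = 1)

24 5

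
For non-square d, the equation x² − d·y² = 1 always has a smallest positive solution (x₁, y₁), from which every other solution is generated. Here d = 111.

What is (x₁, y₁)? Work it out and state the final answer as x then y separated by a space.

295 28

d=111: √d = [10; 1,1,6,1,1,20] (ℓ=6, even), read p_5/q_5
i=0: a=10 ⇒ p=10, q=1
i=1: a=1 ⇒ p=11, q=1
…
i=3: a=6 ⇒ p=137, q=13
i=4: a=1 ⇒ p=158, q=15
i=5: a=1 ⇒ p=295, q=28
fundamental: x₁=295, y₁=28  (since 87025 − 111·784 = 1)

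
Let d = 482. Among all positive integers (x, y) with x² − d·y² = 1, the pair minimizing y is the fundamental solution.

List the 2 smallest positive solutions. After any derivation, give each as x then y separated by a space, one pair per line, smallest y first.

483 22
466577 21252

√482 = [21; 1,20,1,42, …], period ℓ=4 (even) → k=3
i=0: a=21 ⇒ p=21, q=1
i=1: a=1 ⇒ p=22, q=1
i=2: a=20 ⇒ p=461, q=21
i=3: a=1 ⇒ p=483, q=22
→ (483, 22).  Check: 483²=233289, 482·22²=233288, difference 1.
n=2: (483,22)∘(483,22) = (483·483+482·22·22, 483·22+22·483) = (466577,21252)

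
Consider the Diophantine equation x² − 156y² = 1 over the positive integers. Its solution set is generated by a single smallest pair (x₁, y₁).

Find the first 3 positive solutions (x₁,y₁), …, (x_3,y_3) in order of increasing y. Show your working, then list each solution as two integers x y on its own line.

25 2
1249 100
62425 4998

[12; 2,24] for √156; ℓ=2 ⇒ convergent index 1
step 0: (12, 1)  from 12·(1,0) + (0,1)
step 1: (25, 2)  from 2·(12,1) + (1,0)
fundamental: x₁=25, y₁=2  (since 625 − 156·4 = 1)
(x_2, y_2) = (25·25 + 156·2·2, 25·2 + 2·25) = (1249, 100)
(x_3, y_3) = (25·1249 + 156·2·100, 25·100 + 2·1249) = (62425, 4998)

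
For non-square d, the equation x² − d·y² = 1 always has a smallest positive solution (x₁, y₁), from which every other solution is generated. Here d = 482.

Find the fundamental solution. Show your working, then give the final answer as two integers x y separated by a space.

483 22

d=482: √d = [21; 1,20,1,42] (ℓ=4, even), read p_3/q_3
i=0: a=21 ⇒ p=21, q=1
…
i=2: a=20 ⇒ p=461, q=21
i=3: a=1 ⇒ p=483, q=22
→ (483, 22).  Check: 483²=233289, 482·22²=233288, difference 1.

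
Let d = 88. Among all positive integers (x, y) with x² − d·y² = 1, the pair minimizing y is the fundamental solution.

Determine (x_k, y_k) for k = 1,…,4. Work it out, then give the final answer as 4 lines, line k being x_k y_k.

d=88: √d = [9; 2,1,1,1,2,18] (ℓ=6, even), read p_5/q_5
k=0  a_k=9  p_k/q_k = 9/1
…
k=4  a_k=1  p_k/q_k = 75/8
k=5  a_k=2  p_k/q_k = 197/21
→ (197, 21).  Check: 197²=38809, 88·21²=38808, difference 1.
n=2: (197,21)∘(197,21) = (197·197+88·21·21, 197·21+21·197) = (77617,8274)
n=3: (77617,8274)∘(197,21) = (197·77617+88·21·8274, 197·8274+21·77617) = (30580901,3259935)
n=4: (30580901,3259935)∘(197,21) = (197·30580901+88·21·3259935, 197·3259935+21·30580901) = (12048797377,1284406116)

197 21
77617 8274
30580901 3259935
12048797377 1284406116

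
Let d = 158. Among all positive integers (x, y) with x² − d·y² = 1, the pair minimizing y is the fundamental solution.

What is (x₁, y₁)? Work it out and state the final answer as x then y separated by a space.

√158 = [12; 1,1,3,12,3,1,1,24, …], period ℓ=8 (even) → k=7
step 0: (12, 1)  from 12·(1,0) + (0,1)
…
step 3: (88, 7)  from 3·(25,2) + (13,1)
step 4: (1081, 86)  from 12·(88,7) + (25,2)
step 5: (3331, 265)  from 3·(1081,86) + (88,7)
step 6: (4412, 351)  from 1·(3331,265) + (1081,86)
step 7: (7743, 616)  from 1·(4412,351) + (3331,265)
fundamental: x₁=7743, y₁=616  (since 59954049 − 158·379456 = 1)

7743 616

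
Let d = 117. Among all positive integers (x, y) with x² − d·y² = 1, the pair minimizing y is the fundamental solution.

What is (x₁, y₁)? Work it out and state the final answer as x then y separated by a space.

649 60

√117 → a₀=10, period (1,4,2,4,1,20); ℓ=6 even so k=5
k=0  a_k=10  p_k/q_k = 10/1
…
k=4  a_k=4  p_k/q_k = 530/49
k=5  a_k=1  p_k/q_k = 649/60
fundamental: x₁=649, y₁=60  (since 421201 − 117·3600 = 1)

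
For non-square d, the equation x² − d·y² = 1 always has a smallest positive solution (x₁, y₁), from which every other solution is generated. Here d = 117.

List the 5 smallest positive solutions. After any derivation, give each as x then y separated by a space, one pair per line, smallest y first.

649 60
842401 77880
1093435849 101088180
1419278889601 131212379760
1842222905266249 170313567840300

√117 → a₀=10, period (1,4,2,4,1,20); ℓ=6 even so k=5
i=0: a=10 ⇒ p=10, q=1
…
i=2: a=4 ⇒ p=54, q=5
…
i=4: a=4 ⇒ p=530, q=49
i=5: a=1 ⇒ p=649, q=60
→ (649, 60).  Check: 649²=421201, 117·60²=421200, difference 1.
n=2: (649,60)∘(649,60) = (649·649+117·60·60, 649·60+60·649) = (842401,77880)
n=3: (842401,77880)∘(649,60) = (649·842401+117·60·77880, 649·77880+60·842401) = (1093435849,101088180)
n=4: (1093435849,101088180)∘(649,60) = (649·1093435849+117·60·101088180, 649·101088180+60·1093435849) = (1419278889601,131212379760)
n=5: (1419278889601,131212379760)∘(649,60) = (649·1419278889601+117·60·131212379760, 649·131212379760+60·1419278889601) = (1842222905266249,170313567840300)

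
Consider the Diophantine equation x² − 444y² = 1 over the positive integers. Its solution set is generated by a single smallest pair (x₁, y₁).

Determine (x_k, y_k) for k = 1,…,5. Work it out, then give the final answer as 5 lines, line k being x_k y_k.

295 14
174049 8260
102688615 4873386
60586108801 2875289480
35745701503975 1696415919814

√444 → a₀=21, period (14,42); ℓ=2 even so k=1
a_0=21:  p_0=21·1+0=21,  q_0=21·0+1=1
a_1=14:  p_1=14·21+1=295,  q_1=14·1+0=14
→ (295, 14).  Check: 295²=87025, 444·14²=87024, difference 1.
k=2:  x_2 = 295·295+444·14·14 = 174049,  y_2 = 295·14+14·295 = 8260
k=3:  x_3 = 295·174049+444·14·8260 = 102688615,  y_3 = 295·8260+14·174049 = 4873386
k=4:  x_4 = 295·102688615+444·14·4873386 = 60586108801,  y_4 = 295·4873386+14·102688615 = 2875289480
k=5:  x_5 = 295·60586108801+444·14·2875289480 = 35745701503975,  y_5 = 295·2875289480+14·60586108801 = 1696415919814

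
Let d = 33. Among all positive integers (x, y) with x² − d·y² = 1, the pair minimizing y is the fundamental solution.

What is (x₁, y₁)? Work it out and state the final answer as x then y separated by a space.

23 4

√33 = [5; 1,2,1,10, …], period ℓ=4 (even) → k=3
k=0  a_k=5  p_k/q_k = 5/1
k=1  a_k=1  p_k/q_k = 6/1
k=2  a_k=2  p_k/q_k = 17/3
k=3  a_k=1  p_k/q_k = 23/4
→ (23, 4).  Check: 23²=529, 33·4²=528, difference 1.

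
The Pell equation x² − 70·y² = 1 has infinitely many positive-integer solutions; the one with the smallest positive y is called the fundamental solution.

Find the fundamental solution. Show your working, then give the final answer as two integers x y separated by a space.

251 30

[8; 2,1,2,1,2,16] for √70; ℓ=6 ⇒ convergent index 5
a_0=8:  p_0=8·1+0=8,  q_0=8·0+1=1
a_1=2:  p_1=2·8+1=17,  q_1=2·1+0=2
a_2=1:  p_2=1·17+8=25,  q_2=1·2+1=3
a_3=2:  p_3=2·25+17=67,  q_3=2·3+2=8
a_4=1:  p_4=1·67+25=92,  q_4=1·8+3=11
a_5=2:  p_5=2·92+67=251,  q_5=2·11+8=30
fundamental: x₁=251, y₁=30  (since 63001 − 70·900 = 1)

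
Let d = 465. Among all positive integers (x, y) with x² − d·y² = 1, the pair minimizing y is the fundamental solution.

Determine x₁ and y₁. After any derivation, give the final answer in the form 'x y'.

15871 736

√465 = [21; 1,1,3,2,2,2,3,1,1,42, …], period ℓ=10 (even) → k=9
a_0=21:  p_0=21·1+0=21,  q_0=21·0+1=1
a_1=1:  p_1=1·21+1=22,  q_1=1·1+0=1
…
a_8=1:  p_8=1·6922+2027=8949,  q_8=1·321+94=415
a_9=1:  p_9=1·8949+6922=15871,  q_9=1·415+321=736
fundamental: x₁=15871, y₁=736  (since 251888641 − 465·541696 = 1)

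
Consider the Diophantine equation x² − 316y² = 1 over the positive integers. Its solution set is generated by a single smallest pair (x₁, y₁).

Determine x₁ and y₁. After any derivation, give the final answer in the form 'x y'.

12799 720

√316 = [17; 1,3,2,8,2,3,1,34, …], period ℓ=8 (even) → k=7
step 0: (17, 1)  from 17·(1,0) + (0,1)
…
step 5: (2862, 161)  from 2·(1351,76) + (160,9)
step 6: (9937, 559)  from 3·(2862,161) + (1351,76)
step 7: (12799, 720)  from 1·(9937,559) + (2862,161)
→ (12799, 720).  Check: 12799²=163814401, 316·720²=163814400, difference 1.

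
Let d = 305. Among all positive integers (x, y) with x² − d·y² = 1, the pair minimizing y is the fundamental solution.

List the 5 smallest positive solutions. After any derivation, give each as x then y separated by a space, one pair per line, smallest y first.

489 28
478241 27384
467719209 26781524
457428908161 26192303088
447365004462249 25616045638540

d=305: √d = [17; 2,6,2,34] (ℓ=4, even), read p_3/q_3
k=0  a_k=17  p_k/q_k = 17/1
…
k=2  a_k=6  p_k/q_k = 227/13
k=3  a_k=2  p_k/q_k = 489/28
(x₁, y₁) = (489, 28);  489² − 305·28² = 1 ✓
k=2:  x_2 = 489·489+305·28·28 = 478241,  y_2 = 489·28+28·489 = 27384
k=3:  x_3 = 489·478241+305·28·27384 = 467719209,  y_3 = 489·27384+28·478241 = 26781524
k=4:  x_4 = 489·467719209+305·28·26781524 = 457428908161,  y_4 = 489·26781524+28·467719209 = 26192303088
k=5:  x_5 = 489·457428908161+305·28·26192303088 = 447365004462249,  y_5 = 489·26192303088+28·457428908161 = 25616045638540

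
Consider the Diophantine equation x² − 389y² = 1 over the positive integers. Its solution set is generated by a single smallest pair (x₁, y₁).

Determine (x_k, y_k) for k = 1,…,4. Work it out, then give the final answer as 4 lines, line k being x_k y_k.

d=389: √d = [19; 1,2,1,1,1,1,2,1,38] (ℓ=9, odd), read p_17/q_17
i=0: a=19 ⇒ p=19, q=1
i=1: a=1 ⇒ p=20, q=1
i=2: a=2 ⇒ p=59, q=3
i=3: a=1 ⇒ p=79, q=4
i=4: a=1 ⇒ p=138, q=7
i=5: a=1 ⇒ p=217, q=11
i=6: a=1 ⇒ p=355, q=18
i=7: a=2 ⇒ p=927, q=47
i=8: a=1 ⇒ p=1282, q=65
i=9: a=38 ⇒ p=49643, q=2517
i=10: a=1 ⇒ p=50925, q=2582
i=11: a=2 ⇒ p=151493, q=7681
i=12: a=1 ⇒ p=202418, q=10263
i=13: a=1 ⇒ p=353911, q=17944
i=14: a=1 ⇒ p=556329, q=28207
i=15: a=1 ⇒ p=910240, q=46151
i=16: a=2 ⇒ p=2376809, q=120509
i=17: a=1 ⇒ p=3287049, q=166660
fundamental: x₁=3287049, y₁=166660  (since 10804691128401 − 389·27775555600 = 1)
n=2: (3287049,166660)∘(3287049,166660) = (3287049·3287049+389·166660·166660, 3287049·166660+166660·3287049) = (21609382256801,1095639172680)
n=3: (21609382256801,1095639172680)∘(3287049,166660) = (3287049·21609382256801+389·166660·1095639172680, 3287049·1095639172680+166660·21609382256801) = (142062196675667653449,7202839293837075980)
n=4: (142062196675667653449,7202839293837075980)∘(3287049,166660) = (3287049·142062196675667653449+389·166660·7202839293837075980, 3287049·7202839293837075980+166660·142062196675667653449) = (933930803041091759821507201,47352171395934637886793360)

3287049 166660
21609382256801 1095639172680
142062196675667653449 7202839293837075980
933930803041091759821507201 47352171395934637886793360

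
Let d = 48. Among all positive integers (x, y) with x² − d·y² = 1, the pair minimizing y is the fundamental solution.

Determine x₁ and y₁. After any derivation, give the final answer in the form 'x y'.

7 1

√48 = [6; 1,12, …], period ℓ=2 (even) → k=1
i=0: a=6 ⇒ p=6, q=1
i=1: a=1 ⇒ p=7, q=1
→ (7, 1).  Check: 7²=49, 48·1²=48, difference 1.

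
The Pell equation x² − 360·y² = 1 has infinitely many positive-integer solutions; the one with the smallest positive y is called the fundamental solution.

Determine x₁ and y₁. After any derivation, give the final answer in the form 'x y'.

19 1

d=360: √d = [18; 1,36] (ℓ=2, even), read p_1/q_1
step 0: (18, 1)  from 18·(1,0) + (0,1)
step 1: (19, 1)  from 1·(18,1) + (1,0)
fundamental: x₁=19, y₁=1  (since 361 − 360·1 = 1)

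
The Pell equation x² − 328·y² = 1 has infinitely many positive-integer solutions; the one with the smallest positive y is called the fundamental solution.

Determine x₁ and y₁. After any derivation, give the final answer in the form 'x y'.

163 9

d=328: √d = [18; 9,36] (ℓ=2, even), read p_1/q_1
k=0  a_k=18  p_k/q_k = 18/1
k=1  a_k=9  p_k/q_k = 163/9
(x₁, y₁) = (163, 9);  163² − 328·9² = 1 ✓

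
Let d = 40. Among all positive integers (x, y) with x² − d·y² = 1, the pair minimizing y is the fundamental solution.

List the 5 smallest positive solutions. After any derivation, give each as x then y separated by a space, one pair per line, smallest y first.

[6; 3,12] for √40; ℓ=2 ⇒ convergent index 1
step 0: (6, 1)  from 6·(1,0) + (0,1)
step 1: (19, 3)  from 3·(6,1) + (1,0)
→ (19, 3).  Check: 19²=361, 40·3²=360, difference 1.
n=2: (19,3)∘(19,3) = (19·19+40·3·3, 19·3+3·19) = (721,114)
n=3: (721,114)∘(19,3) = (19·721+40·3·114, 19·114+3·721) = (27379,4329)
n=4: (27379,4329)∘(19,3) = (19·27379+40·3·4329, 19·4329+3·27379) = (1039681,164388)
n=5: (1039681,164388)∘(19,3) = (19·1039681+40·3·164388, 19·164388+3·1039681) = (39480499,6242415)

19 3
721 114
27379 4329
1039681 164388
39480499 6242415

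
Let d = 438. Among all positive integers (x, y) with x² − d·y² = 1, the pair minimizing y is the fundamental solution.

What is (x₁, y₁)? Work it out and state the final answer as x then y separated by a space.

d=438: √d = [20; 1,12,1,40] (ℓ=4, even), read p_3/q_3
i=0: a=20 ⇒ p=20, q=1
i=1: a=1 ⇒ p=21, q=1
i=2: a=12 ⇒ p=272, q=13
i=3: a=1 ⇒ p=293, q=14
→ (293, 14).  Check: 293²=85849, 438·14²=85848, difference 1.

293 14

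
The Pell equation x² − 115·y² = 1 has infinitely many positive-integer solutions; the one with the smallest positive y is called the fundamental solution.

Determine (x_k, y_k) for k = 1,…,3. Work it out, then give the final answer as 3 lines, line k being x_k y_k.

√115 = [10; 1,2,1,1,1,1,1,2,1,20, …], period ℓ=10 (even) → k=9
k=0  a_k=10  p_k/q_k = 10/1
k=1  a_k=1  p_k/q_k = 11/1
…
k=3  a_k=1  p_k/q_k = 43/4
k=4  a_k=1  p_k/q_k = 75/7
k=5  a_k=1  p_k/q_k = 118/11
k=6  a_k=1  p_k/q_k = 193/18
k=7  a_k=1  p_k/q_k = 311/29
k=8  a_k=2  p_k/q_k = 815/76
k=9  a_k=1  p_k/q_k = 1126/105
fundamental: x₁=1126, y₁=105  (since 1267876 − 115·11025 = 1)
n=2: (1126,105)∘(1126,105) = (1126·1126+115·105·105, 1126·105+105·1126) = (2535751,236460)
n=3: (2535751,236460)∘(1126,105) = (1126·2535751+115·105·236460, 1126·236460+105·2535751) = (5710510126,532507815)

1126 105
2535751 236460
5710510126 532507815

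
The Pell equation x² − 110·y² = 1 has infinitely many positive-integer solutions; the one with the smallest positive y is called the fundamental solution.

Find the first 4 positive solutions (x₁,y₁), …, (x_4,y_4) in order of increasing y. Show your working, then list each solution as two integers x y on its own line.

21 2
881 84
36981 3526
1552321 148008

√110 → a₀=10, period (2,20); ℓ=2 even so k=1
step 0: (10, 1)  from 10·(1,0) + (0,1)
step 1: (21, 2)  from 2·(10,1) + (1,0)
fundamental: x₁=21, y₁=2  (since 441 − 110·4 = 1)
n=2: (21,2)∘(21,2) = (21·21+110·2·2, 21·2+2·21) = (881,84)
n=3: (881,84)∘(21,2) = (21·881+110·2·84, 21·84+2·881) = (36981,3526)
n=4: (36981,3526)∘(21,2) = (21·36981+110·2·3526, 21·3526+2·36981) = (1552321,148008)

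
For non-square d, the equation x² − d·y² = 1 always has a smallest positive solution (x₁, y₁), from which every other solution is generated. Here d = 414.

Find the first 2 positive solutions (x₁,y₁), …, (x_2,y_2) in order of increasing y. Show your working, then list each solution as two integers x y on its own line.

√414 → a₀=20, period (2,1,7,2,7,1,2,40); ℓ=8 even so k=7
k=0  a_k=20  p_k/q_k = 20/1
…
k=2  a_k=1  p_k/q_k = 61/3
k=3  a_k=7  p_k/q_k = 468/23
k=4  a_k=2  p_k/q_k = 997/49
…
k=6  a_k=1  p_k/q_k = 8444/415
k=7  a_k=2  p_k/q_k = 24335/1196
→ (24335, 1196).  Check: 24335²=592192225, 414·1196²=592192224, difference 1.
k=2:  x_2 = 24335·24335+414·1196·1196 = 1184384449,  y_2 = 24335·1196+1196·24335 = 58209320

24335 1196
1184384449 58209320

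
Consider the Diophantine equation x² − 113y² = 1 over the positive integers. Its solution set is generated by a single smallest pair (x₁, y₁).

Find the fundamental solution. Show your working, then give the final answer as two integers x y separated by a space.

1204353 113296

√113 → a₀=10, period (1,1,1,2,2,1,1,1,20); ℓ=9 odd so k=17
i=0: a=10 ⇒ p=10, q=1
i=1: a=1 ⇒ p=11, q=1
…
i=5: a=2 ⇒ p=202, q=19
i=6: a=1 ⇒ p=287, q=27
i=7: a=1 ⇒ p=489, q=46
…
i=12: a=1 ⇒ p=49579, q=4664
i=13: a=2 ⇒ p=131952, q=12413
i=14: a=2 ⇒ p=313483, q=29490
i=15: a=1 ⇒ p=445435, q=41903
i=16: a=1 ⇒ p=758918, q=71393
i=17: a=1 ⇒ p=1204353, q=113296
→ (1204353, 113296).  Check: 1204353²=1450466148609, 113·113296²=1450466148608, difference 1.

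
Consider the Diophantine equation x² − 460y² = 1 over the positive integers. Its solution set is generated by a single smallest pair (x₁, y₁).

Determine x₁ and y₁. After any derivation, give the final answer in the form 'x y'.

√460 = [21; 2,4,3,1,2,10,2,1,3,4,2,42, …], period ℓ=12 (even) → k=11
i=0: a=21 ⇒ p=21, q=1
i=1: a=2 ⇒ p=43, q=2
…
i=3: a=3 ⇒ p=622, q=29
i=4: a=1 ⇒ p=815, q=38
…
i=8: a=1 ⇒ p=72257, q=3369
…
i=10: a=4 ⇒ p=1135029, q=52921
i=11: a=2 ⇒ p=2535751, q=118230
fundamental: x₁=2535751, y₁=118230  (since 6430033134001 − 460·13978332900 = 1)

2535751 118230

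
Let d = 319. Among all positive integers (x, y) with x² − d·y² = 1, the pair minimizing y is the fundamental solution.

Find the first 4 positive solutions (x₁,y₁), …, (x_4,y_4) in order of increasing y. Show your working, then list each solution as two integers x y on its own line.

d=319: √d = [17; 1,6,5,1,4,…,6,1,34] (ℓ=14, even), read p_13/q_13
k=0  a_k=17  p_k/q_k = 17/1
k=1  a_k=1  p_k/q_k = 18/1
k=2  a_k=6  p_k/q_k = 125/7
k=3  a_k=5  p_k/q_k = 643/36
…
k=5  a_k=4  p_k/q_k = 3715/208
…
k=7  a_k=1  p_k/q_k = 15628/875
k=8  a_k=3  p_k/q_k = 58797/3292
k=9  a_k=4  p_k/q_k = 250816/14043
k=10  a_k=1  p_k/q_k = 309613/17335
k=11  a_k=5  p_k/q_k = 1798881/100718
k=12  a_k=6  p_k/q_k = 11102899/621643
k=13  a_k=1  p_k/q_k = 12901780/722361
(x₁, y₁) = (12901780, 722361);  12901780² − 319·722361² = 1 ✓
(12901780+722361√319)^2 = 332911854336799 + 18639485405160√319
(12901780+722361√319)^3 = 8590311008090840302660 + 480965080021169647239√319
(12901780+722361√319)^4 = 221660605515932150288251132801 + 12410611300231033623224965680√319

12901780 722361
332911854336799 18639485405160
8590311008090840302660 480965080021169647239
221660605515932150288251132801 12410611300231033623224965680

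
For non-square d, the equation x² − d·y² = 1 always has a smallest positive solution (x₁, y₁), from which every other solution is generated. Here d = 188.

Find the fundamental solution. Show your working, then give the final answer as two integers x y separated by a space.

4607 336

√188 = [13; 1,2,2,6,2,2,1,26, …], period ℓ=8 (even) → k=7
step 0: (13, 1)  from 13·(1,0) + (0,1)
step 1: (14, 1)  from 1·(13,1) + (1,0)
step 2: (41, 3)  from 2·(14,1) + (13,1)
step 3: (96, 7)  from 2·(41,3) + (14,1)
step 4: (617, 45)  from 6·(96,7) + (41,3)
step 5: (1330, 97)  from 2·(617,45) + (96,7)
step 6: (3277, 239)  from 2·(1330,97) + (617,45)
step 7: (4607, 336)  from 1·(3277,239) + (1330,97)
(x₁, y₁) = (4607, 336);  4607² − 188·336² = 1 ✓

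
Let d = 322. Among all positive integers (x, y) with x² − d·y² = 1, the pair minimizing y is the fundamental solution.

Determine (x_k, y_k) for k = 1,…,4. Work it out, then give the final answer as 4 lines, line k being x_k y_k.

√322 = [17; 1,16,1,34, …], period ℓ=4 (even) → k=3
a_0=17:  p_0=17·1+0=17,  q_0=17·0+1=1
…
a_2=16:  p_2=16·18+17=305,  q_2=16·1+1=17
a_3=1:  p_3=1·305+18=323,  q_3=1·17+1=18
→ (323, 18).  Check: 323²=104329, 322·18²=104328, difference 1.
n=2: (323,18)∘(323,18) = (323·323+322·18·18, 323·18+18·323) = (208657,11628)
n=3: (208657,11628)∘(323,18) = (323·208657+322·18·11628, 323·11628+18·208657) = (134792099,7511670)
n=4: (134792099,7511670)∘(323,18) = (323·134792099+322·18·7511670, 323·7511670+18·134792099) = (87075487297,4852527192)

323 18
208657 11628
134792099 7511670
87075487297 4852527192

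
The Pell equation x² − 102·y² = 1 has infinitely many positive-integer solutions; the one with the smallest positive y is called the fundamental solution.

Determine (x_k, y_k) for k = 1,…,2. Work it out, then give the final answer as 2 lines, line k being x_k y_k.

d=102: √d = [10; 10,20] (ℓ=2, even), read p_1/q_1
a_0=10:  p_0=10·1+0=10,  q_0=10·0+1=1
a_1=10:  p_1=10·10+1=101,  q_1=10·1+0=10
→ (101, 10).  Check: 101²=10201, 102·10²=10200, difference 1.
(x_2, y_2) = (101·101 + 102·10·10, 101·10 + 10·101) = (20401, 2020)

101 10
20401 2020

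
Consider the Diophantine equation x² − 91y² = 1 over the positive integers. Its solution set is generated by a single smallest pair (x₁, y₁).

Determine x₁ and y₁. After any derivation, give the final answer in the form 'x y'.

[9; 1,1,5,1,5,1,1,18] for √91; ℓ=8 ⇒ convergent index 7
k=0  a_k=9  p_k/q_k = 9/1
…
k=3  a_k=5  p_k/q_k = 105/11
k=4  a_k=1  p_k/q_k = 124/13
…
k=6  a_k=1  p_k/q_k = 849/89
k=7  a_k=1  p_k/q_k = 1574/165
→ (1574, 165).  Check: 1574²=2477476, 91·165²=2477475, difference 1.

1574 165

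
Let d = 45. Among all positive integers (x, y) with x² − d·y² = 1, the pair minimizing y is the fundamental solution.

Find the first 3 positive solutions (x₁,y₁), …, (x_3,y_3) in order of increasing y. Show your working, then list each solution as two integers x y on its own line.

√45 → a₀=6, period (1,2,2,2,1,12); ℓ=6 even so k=5
i=0: a=6 ⇒ p=6, q=1
i=1: a=1 ⇒ p=7, q=1
i=2: a=2 ⇒ p=20, q=3
i=3: a=2 ⇒ p=47, q=7
i=4: a=2 ⇒ p=114, q=17
i=5: a=1 ⇒ p=161, q=24
(x₁, y₁) = (161, 24);  161² − 45·24² = 1 ✓
n=2: (161,24)∘(161,24) = (161·161+45·24·24, 161·24+24·161) = (51841,7728)
n=3: (51841,7728)∘(161,24) = (161·51841+45·24·7728, 161·7728+24·51841) = (16692641,2488392)

161 24
51841 7728
16692641 2488392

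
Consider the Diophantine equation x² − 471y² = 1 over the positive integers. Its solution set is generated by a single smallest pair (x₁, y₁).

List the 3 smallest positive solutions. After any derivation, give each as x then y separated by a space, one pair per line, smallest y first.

d=471: √d = [21; 1,2,2,1,3,…,2,1,42] (ℓ=14, even), read p_13/q_13
step 0: (21, 1)  from 21·(1,0) + (0,1)
step 1: (22, 1)  from 1·(21,1) + (1,0)
step 2: (65, 3)  from 2·(22,1) + (21,1)
step 3: (152, 7)  from 2·(65,3) + (22,1)
step 4: (217, 10)  from 1·(152,7) + (65,3)
step 5: (803, 37)  from 3·(217,10) + (152,7)
step 6: (3429, 158)  from 4·(803,37) + (217,10)
step 7: (48809, 2249)  from 14·(3429,158) + (803,37)
step 8: (198665, 9154)  from 4·(48809,2249) + (3429,158)
step 9: (644804, 29711)  from 3·(198665,9154) + (48809,2249)
step 10: (843469, 38865)  from 1·(644804,29711) + (198665,9154)
…
step 12: (5506953, 253747)  from 2·(2331742,107441) + (843469,38865)
step 13: (7838695, 361188)  from 1·(5506953,253747) + (2331742,107441)
(x₁, y₁) = (7838695, 361188);  7838695² − 471·361188² = 1 ✓
(x_2, y_2) = (7838695·7838695 + 471·361188·361188, 7838695·361188 + 361188·7838695) = (122890278606049, 5662485139320)
(x_3, y_3) = (7838695·122890278606049 + 471·361188·5662485139320, 7838695·5662485139320 + 361188·122890278606049) = (1926598824915678693415, 88772987898323613612)

7838695 361188
122890278606049 5662485139320
1926598824915678693415 88772987898323613612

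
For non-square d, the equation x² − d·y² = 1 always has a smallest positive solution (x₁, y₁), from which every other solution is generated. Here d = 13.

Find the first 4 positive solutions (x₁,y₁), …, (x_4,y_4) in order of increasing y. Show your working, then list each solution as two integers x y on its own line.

[3; 1,1,1,1,6] for √13; ℓ=5 ⇒ convergent index 9
k=0  a_k=3  p_k/q_k = 3/1
…
k=5  a_k=6  p_k/q_k = 119/33
…
k=7  a_k=1  p_k/q_k = 256/71
k=8  a_k=1  p_k/q_k = 393/109
k=9  a_k=1  p_k/q_k = 649/180
→ (649, 180).  Check: 649²=421201, 13·180²=421200, difference 1.
k=2:  x_2 = 649·649+13·180·180 = 842401,  y_2 = 649·180+180·649 = 233640
k=3:  x_3 = 649·842401+13·180·233640 = 1093435849,  y_3 = 649·233640+180·842401 = 303264540
k=4:  x_4 = 649·1093435849+13·180·303264540 = 1419278889601,  y_4 = 649·303264540+180·1093435849 = 393637139280

649 180
842401 233640
1093435849 303264540
1419278889601 393637139280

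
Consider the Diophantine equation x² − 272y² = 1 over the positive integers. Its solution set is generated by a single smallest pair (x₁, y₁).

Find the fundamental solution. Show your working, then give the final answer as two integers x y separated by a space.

√272 = [16; 2,32, …], period ℓ=2 (even) → k=1
step 0: (16, 1)  from 16·(1,0) + (0,1)
step 1: (33, 2)  from 2·(16,1) + (1,0)
(x₁, y₁) = (33, 2);  33² − 272·2² = 1 ✓

33 2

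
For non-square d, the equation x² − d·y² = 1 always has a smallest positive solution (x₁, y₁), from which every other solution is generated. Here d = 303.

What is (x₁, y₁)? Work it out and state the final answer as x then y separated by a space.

√303 → a₀=17, period (2,2,5,2,2,34); ℓ=6 even so k=5
step 0: (17, 1)  from 17·(1,0) + (0,1)
…
step 2: (87, 5)  from 2·(35,2) + (17,1)
…
step 4: (1027, 59)  from 2·(470,27) + (87,5)
step 5: (2524, 145)  from 2·(1027,59) + (470,27)
→ (2524, 145).  Check: 2524²=6370576, 303·145²=6370575, difference 1.

2524 145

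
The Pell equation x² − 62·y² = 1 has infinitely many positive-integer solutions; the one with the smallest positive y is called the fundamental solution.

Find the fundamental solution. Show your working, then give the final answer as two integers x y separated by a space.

[7; 1,6,1,14] for √62; ℓ=4 ⇒ convergent index 3
a_0=7:  p_0=7·1+0=7,  q_0=7·0+1=1
a_1=1:  p_1=1·7+1=8,  q_1=1·1+0=1
a_2=6:  p_2=6·8+7=55,  q_2=6·1+1=7
a_3=1:  p_3=1·55+8=63,  q_3=1·7+1=8
(x₁, y₁) = (63, 8);  63² − 62·8² = 1 ✓

63 8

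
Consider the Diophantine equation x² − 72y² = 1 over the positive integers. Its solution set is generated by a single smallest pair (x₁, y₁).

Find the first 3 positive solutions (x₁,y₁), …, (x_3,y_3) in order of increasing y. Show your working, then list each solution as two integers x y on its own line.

√72 → a₀=8, period (2,16); ℓ=2 even so k=1
step 0: (8, 1)  from 8·(1,0) + (0,1)
step 1: (17, 2)  from 2·(8,1) + (1,0)
→ (17, 2).  Check: 17²=289, 72·2²=288, difference 1.
(x_2, y_2) = (17·17 + 72·2·2, 17·2 + 2·17) = (577, 68)
(x_3, y_3) = (17·577 + 72·2·68, 17·68 + 2·577) = (19601, 2310)

17 2
577 68
19601 2310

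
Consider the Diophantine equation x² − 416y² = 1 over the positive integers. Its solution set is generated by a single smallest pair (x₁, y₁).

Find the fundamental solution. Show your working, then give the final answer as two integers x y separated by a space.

5201 255

√416 → a₀=20, period (2,1,1,9,1,1,2,40); ℓ=8 even so k=7
a_0=20:  p_0=20·1+0=20,  q_0=20·0+1=1
a_1=2:  p_1=2·20+1=41,  q_1=2·1+0=2
…
a_6=1:  p_6=1·1081+979=2060,  q_6=1·53+48=101
a_7=2:  p_7=2·2060+1081=5201,  q_7=2·101+53=255
(x₁, y₁) = (5201, 255);  5201² − 416·255² = 1 ✓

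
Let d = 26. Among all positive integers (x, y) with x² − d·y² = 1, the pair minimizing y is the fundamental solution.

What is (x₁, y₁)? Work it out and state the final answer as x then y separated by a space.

√26 = [5; 10, …], period ℓ=1 (odd) → k=1
i=0: a=5 ⇒ p=5, q=1
i=1: a=10 ⇒ p=51, q=10
→ (51, 10).  Check: 51²=2601, 26·10²=2600, difference 1.

51 10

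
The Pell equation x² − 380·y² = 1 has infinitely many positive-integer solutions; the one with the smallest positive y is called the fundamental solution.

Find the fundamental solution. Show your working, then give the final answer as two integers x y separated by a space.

39 2

√380 = [19; 2,38, …], period ℓ=2 (even) → k=1
k=0  a_k=19  p_k/q_k = 19/1
k=1  a_k=2  p_k/q_k = 39/2
fundamental: x₁=39, y₁=2  (since 1521 − 380·4 = 1)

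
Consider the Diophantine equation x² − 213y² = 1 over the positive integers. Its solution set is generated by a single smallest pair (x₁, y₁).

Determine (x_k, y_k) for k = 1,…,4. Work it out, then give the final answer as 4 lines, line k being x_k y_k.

d=213: √d = [14; 1,1,2,6,1,8,1,6,2,1,1,28] (ℓ=12, even), read p_11/q_11
k=0  a_k=14  p_k/q_k = 14/1
k=1  a_k=1  p_k/q_k = 15/1
k=2  a_k=1  p_k/q_k = 29/2
…
k=4  a_k=6  p_k/q_k = 467/32
k=5  a_k=1  p_k/q_k = 540/37
…
k=10  a_k=1  p_k/q_k = 115574/7919
k=11  a_k=1  p_k/q_k = 194399/13320
→ (194399, 13320).  Check: 194399²=37790971201, 213·13320²=37790971200, difference 1.
(x_2, y_2) = (194399·194399 + 213·13320·13320, 194399·13320 + 13320·194399) = (75581942401, 5178789360)
(x_3, y_3) = (194399·75581942401 + 213·13320·5178789360, 194399·5178789360 + 13320·75581942401) = (29386108041429599, 2013502945575960)
(x_4, y_4) = (194399·29386108041429599 + 213·13320·2013502945575960, 194399·2013502945575960 + 13320·29386108041429599) = (11425260034216163289601, 782845918228863306720)

194399 13320
75581942401 5178789360
29386108041429599 2013502945575960
11425260034216163289601 782845918228863306720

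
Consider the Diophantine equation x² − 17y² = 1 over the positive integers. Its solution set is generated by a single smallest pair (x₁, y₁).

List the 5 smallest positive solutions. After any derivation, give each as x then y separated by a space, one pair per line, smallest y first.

33 8
2177 528
143649 34840
9478657 2298912
625447713 151693352

√17 = [4; 8, …], period ℓ=1 (odd) → k=1
step 0: (4, 1)  from 4·(1,0) + (0,1)
step 1: (33, 8)  from 8·(4,1) + (1,0)
→ (33, 8).  Check: 33²=1089, 17·8²=1088, difference 1.
k=2:  x_2 = 33·33+17·8·8 = 2177,  y_2 = 33·8+8·33 = 528
k=3:  x_3 = 33·2177+17·8·528 = 143649,  y_3 = 33·528+8·2177 = 34840
k=4:  x_4 = 33·143649+17·8·34840 = 9478657,  y_4 = 33·34840+8·143649 = 2298912
k=5:  x_5 = 33·9478657+17·8·2298912 = 625447713,  y_5 = 33·2298912+8·9478657 = 151693352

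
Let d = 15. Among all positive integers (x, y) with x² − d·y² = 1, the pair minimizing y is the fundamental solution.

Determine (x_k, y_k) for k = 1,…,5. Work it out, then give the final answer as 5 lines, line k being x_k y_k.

d=15: √d = [3; 1,6] (ℓ=2, even), read p_1/q_1
i=0: a=3 ⇒ p=3, q=1
i=1: a=1 ⇒ p=4, q=1
→ (4, 1).  Check: 4²=16, 15·1²=15, difference 1.
k=2:  x_2 = 4·4+15·1·1 = 31,  y_2 = 4·1+1·4 = 8
k=3:  x_3 = 4·31+15·1·8 = 244,  y_3 = 4·8+1·31 = 63
k=4:  x_4 = 4·244+15·1·63 = 1921,  y_4 = 4·63+1·244 = 496
k=5:  x_5 = 4·1921+15·1·496 = 15124,  y_5 = 4·496+1·1921 = 3905

4 1
31 8
244 63
1921 496
15124 3905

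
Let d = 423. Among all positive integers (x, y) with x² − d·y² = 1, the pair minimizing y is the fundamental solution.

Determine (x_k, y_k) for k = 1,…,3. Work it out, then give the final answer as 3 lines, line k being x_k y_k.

4607 224
42448897 2063936
391124132351 19017106080

d=423: √d = [20; 1,1,3,4,3,1,1,40] (ℓ=8, even), read p_7/q_7
i=0: a=20 ⇒ p=20, q=1
i=1: a=1 ⇒ p=21, q=1
…
i=6: a=1 ⇒ p=2612, q=127
i=7: a=1 ⇒ p=4607, q=224
(x₁, y₁) = (4607, 224);  4607² − 423·224² = 1 ✓
(4607+224√423)^2 = 42448897 + 2063936√423
(4607+224√423)^3 = 391124132351 + 19017106080√423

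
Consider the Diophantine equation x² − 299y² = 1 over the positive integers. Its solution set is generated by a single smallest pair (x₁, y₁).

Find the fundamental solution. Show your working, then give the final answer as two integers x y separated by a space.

415 24

d=299: √d = [17; 3,2,3,34] (ℓ=4, even), read p_3/q_3
k=0  a_k=17  p_k/q_k = 17/1
k=1  a_k=3  p_k/q_k = 52/3
k=2  a_k=2  p_k/q_k = 121/7
k=3  a_k=3  p_k/q_k = 415/24
→ (415, 24).  Check: 415²=172225, 299·24²=172224, difference 1.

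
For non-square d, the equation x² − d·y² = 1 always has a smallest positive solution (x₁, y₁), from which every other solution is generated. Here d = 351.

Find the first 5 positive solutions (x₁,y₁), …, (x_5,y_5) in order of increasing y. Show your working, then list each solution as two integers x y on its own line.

62425 3332
7793761249 416000200
973051091875225 51937624966668
121485428812828080001 6484412476672499600
15167455786308534696249625 809578897660623950093332

√351 → a₀=18, period (1,2,1,3,2,2,2,3,1,2,1,36); ℓ=12 even so k=11
a_0=18:  p_0=18·1+0=18,  q_0=18·0+1=1
a_1=1:  p_1=1·18+1=19,  q_1=1·1+0=1
…
a_5=2:  p_5=2·281+75=637,  q_5=2·15+4=34
…
a_7=2:  p_7=2·1555+637=3747,  q_7=2·83+34=200
a_8=3:  p_8=3·3747+1555=12796,  q_8=3·200+83=683
…
a_10=2:  p_10=2·16543+12796=45882,  q_10=2·883+683=2449
a_11=1:  p_11=1·45882+16543=62425,  q_11=1·2449+883=3332
fundamental: x₁=62425, y₁=3332  (since 3896880625 − 351·11102224 = 1)
(62425+3332√351)^2 = 7793761249 + 416000200√351
(62425+3332√351)^3 = 973051091875225 + 51937624966668√351
(62425+3332√351)^4 = 121485428812828080001 + 6484412476672499600√351
(62425+3332√351)^5 = 15167455786308534696249625 + 809578897660623950093332√351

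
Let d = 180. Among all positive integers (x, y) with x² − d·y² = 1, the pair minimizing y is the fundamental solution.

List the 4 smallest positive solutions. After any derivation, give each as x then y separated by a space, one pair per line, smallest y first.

d=180: √d = [13; 2,2,2,26] (ℓ=4, even), read p_3/q_3
a_0=13:  p_0=13·1+0=13,  q_0=13·0+1=1
a_1=2:  p_1=2·13+1=27,  q_1=2·1+0=2
a_2=2:  p_2=2·27+13=67,  q_2=2·2+1=5
a_3=2:  p_3=2·67+27=161,  q_3=2·5+2=12
→ (161, 12).  Check: 161²=25921, 180·12²=25920, difference 1.
(161+12√180)^2 = 51841 + 3864√180
(161+12√180)^3 = 16692641 + 1244196√180
(161+12√180)^4 = 5374978561 + 400627248√180

161 12
51841 3864
16692641 1244196
5374978561 400627248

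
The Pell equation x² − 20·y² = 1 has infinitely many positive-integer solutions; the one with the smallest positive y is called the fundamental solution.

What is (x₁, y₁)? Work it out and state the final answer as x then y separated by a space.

d=20: √d = [4; 2,8] (ℓ=2, even), read p_1/q_1
i=0: a=4 ⇒ p=4, q=1
i=1: a=2 ⇒ p=9, q=2
→ (9, 2).  Check: 9²=81, 20·2²=80, difference 1.

9 2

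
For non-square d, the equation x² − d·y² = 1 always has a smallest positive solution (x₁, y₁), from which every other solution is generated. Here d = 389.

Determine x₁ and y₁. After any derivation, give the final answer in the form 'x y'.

d=389: √d = [19; 1,2,1,1,1,1,2,1,38] (ℓ=9, odd), read p_17/q_17
k=0  a_k=19  p_k/q_k = 19/1
k=1  a_k=1  p_k/q_k = 20/1
k=2  a_k=2  p_k/q_k = 59/3
…
k=4  a_k=1  p_k/q_k = 138/7
k=5  a_k=1  p_k/q_k = 217/11
…
k=8  a_k=1  p_k/q_k = 1282/65
…
k=10  a_k=1  p_k/q_k = 50925/2582
k=11  a_k=2  p_k/q_k = 151493/7681
k=12  a_k=1  p_k/q_k = 202418/10263
k=13  a_k=1  p_k/q_k = 353911/17944
k=14  a_k=1  p_k/q_k = 556329/28207
k=15  a_k=1  p_k/q_k = 910240/46151
k=16  a_k=2  p_k/q_k = 2376809/120509
k=17  a_k=1  p_k/q_k = 3287049/166660
fundamental: x₁=3287049, y₁=166660  (since 10804691128401 − 389·27775555600 = 1)

3287049 166660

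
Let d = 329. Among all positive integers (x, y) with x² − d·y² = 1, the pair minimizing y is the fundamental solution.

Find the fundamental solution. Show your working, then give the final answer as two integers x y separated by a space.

2376415 131016

√329 = [18; 7,4,2,1,1,4,1,1,2,4,7,36, …], period ℓ=12 (even) → k=11
a_0=18:  p_0=18·1+0=18,  q_0=18·0+1=1
a_1=7:  p_1=7·18+1=127,  q_1=7·1+0=7
…
a_4=1:  p_4=1·1179+526=1705,  q_4=1·65+29=94
…
a_7=1:  p_7=1·13241+2884=16125,  q_7=1·730+159=889
…
a_10=4:  p_10=4·74857+29366=328794,  q_10=4·4127+1619=18127
a_11=7:  p_11=7·328794+74857=2376415,  q_11=7·18127+4127=131016
→ (2376415, 131016).  Check: 2376415²=5647348252225, 329·131016²=5647348252224, difference 1.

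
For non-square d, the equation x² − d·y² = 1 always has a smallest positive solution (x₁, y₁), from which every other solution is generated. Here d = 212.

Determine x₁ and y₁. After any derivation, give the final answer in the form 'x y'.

66249 4550

[14; 1,1,3,1,1,…,1,1,28] for √212; ℓ=14 ⇒ convergent index 13
step 0: (14, 1)  from 14·(1,0) + (0,1)
…
step 2: (29, 2)  from 1·(15,1) + (14,1)
…
step 4: (131, 9)  from 1·(102,7) + (29,2)
step 5: (233, 16)  from 1·(131,9) + (102,7)
step 6: (364, 25)  from 1·(233,16) + (131,9)
step 7: (2417, 166)  from 6·(364,25) + (233,16)
…
step 10: (7979, 548)  from 1·(5198,357) + (2781,191)
…
step 12: (37114, 2549)  from 1·(29135,2001) + (7979,548)
step 13: (66249, 4550)  from 1·(37114,2549) + (29135,2001)
→ (66249, 4550).  Check: 66249²=4388930001, 212·4550²=4388930000, difference 1.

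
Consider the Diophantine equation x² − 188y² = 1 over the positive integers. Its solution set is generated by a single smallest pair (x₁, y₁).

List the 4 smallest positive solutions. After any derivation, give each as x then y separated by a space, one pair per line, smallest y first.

d=188: √d = [13; 1,2,2,6,2,2,1,26] (ℓ=8, even), read p_7/q_7
i=0: a=13 ⇒ p=13, q=1
i=1: a=1 ⇒ p=14, q=1
i=2: a=2 ⇒ p=41, q=3
i=3: a=2 ⇒ p=96, q=7
i=4: a=6 ⇒ p=617, q=45
…
i=6: a=2 ⇒ p=3277, q=239
i=7: a=1 ⇒ p=4607, q=336
fundamental: x₁=4607, y₁=336  (since 21224449 − 188·112896 = 1)
(4607+336√188)^2 = 42448897 + 3095904√188
(4607+336√188)^3 = 391124132351 + 28525659120√188
(4607+336√188)^4 = 3603817713033217 + 262835420035776√188

4607 336
42448897 3095904
391124132351 28525659120
3603817713033217 262835420035776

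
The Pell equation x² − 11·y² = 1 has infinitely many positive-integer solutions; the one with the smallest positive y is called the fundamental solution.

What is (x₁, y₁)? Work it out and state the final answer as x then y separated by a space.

√11 → a₀=3, period (3,6); ℓ=2 even so k=1
i=0: a=3 ⇒ p=3, q=1
i=1: a=3 ⇒ p=10, q=3
fundamental: x₁=10, y₁=3  (since 100 − 11·9 = 1)

10 3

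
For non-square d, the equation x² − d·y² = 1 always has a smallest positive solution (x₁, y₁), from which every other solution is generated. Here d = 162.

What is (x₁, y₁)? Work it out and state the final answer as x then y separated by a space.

19601 1540

√162 = [12; 1,2,1,2,12,2,1,2,1,24, …], period ℓ=10 (even) → k=9
a_0=12:  p_0=12·1+0=12,  q_0=12·0+1=1
a_1=1:  p_1=1·12+1=13,  q_1=1·1+0=1
…
a_3=1:  p_3=1·38+13=51,  q_3=1·3+1=4
a_4=2:  p_4=2·51+38=140,  q_4=2·4+3=11
a_5=12:  p_5=12·140+51=1731,  q_5=12·11+4=136
…
a_7=1:  p_7=1·3602+1731=5333,  q_7=1·283+136=419
a_8=2:  p_8=2·5333+3602=14268,  q_8=2·419+283=1121
a_9=1:  p_9=1·14268+5333=19601,  q_9=1·1121+419=1540
fundamental: x₁=19601, y₁=1540  (since 384199201 − 162·2371600 = 1)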